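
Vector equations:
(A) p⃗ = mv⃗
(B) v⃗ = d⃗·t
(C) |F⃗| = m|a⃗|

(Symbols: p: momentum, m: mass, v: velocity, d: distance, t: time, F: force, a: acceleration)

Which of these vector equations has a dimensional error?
(B) v⃗ = d⃗·t

(A) p⃗ = mv⃗: LHS [L M T^-1], RHS [L M T^-1] ✓ — mass (scalar) times velocity (vector)
(B) v⃗ = d⃗·t: LHS [L T^-1], RHS [L T] ✗ — velocity is displacement per time; should be d⃗/t
(C) |F⃗| = m|a⃗|: LHS [L M T^-2], RHS [L M T^-2] ✓ — magnitudes of vectors are scalars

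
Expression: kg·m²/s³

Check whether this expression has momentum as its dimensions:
No

The expression kg·m²/s³ has dimensions [L^2 M T^-3], but momentum has dimensions [L M T^-1].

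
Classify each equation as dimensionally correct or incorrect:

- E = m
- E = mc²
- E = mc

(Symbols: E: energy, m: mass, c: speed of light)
Dimensionally correct: E = mc²
Dimensionally incorrect: E = m, E = mc
Ordered (correct first, then incorrect): E = mc², E = m, E = mc

- E = m: LHS [L^2 M T^-2], RHS [M] → incorrect ✗
- E = mc²: LHS [L^2 M T^-2], RHS [L^2 M T^-2] → correct ✓
- E = mc: LHS [L^2 M T^-2], RHS [L M T^-1] → incorrect ✗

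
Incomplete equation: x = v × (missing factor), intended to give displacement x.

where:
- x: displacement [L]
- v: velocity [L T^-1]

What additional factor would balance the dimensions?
t (time), dimensions [T]

x has dimensions [L] and v has dimensions [L T^-1].
The missing factor must have dimensions [L] / [L T^-1] = [T], i.e. time (t).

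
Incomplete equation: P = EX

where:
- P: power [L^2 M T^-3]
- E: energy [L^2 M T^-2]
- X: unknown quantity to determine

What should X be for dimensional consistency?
X = f (inverse time / frequency (1/t)), dimensions [T^-1]

P has dimensions [L^2 M T^-3]; the rest of the RHS (E) has dimensions [L^2 M T^-2].
So X must have dimensions [T^-1] — X = f (inverse time / frequency (1/t)).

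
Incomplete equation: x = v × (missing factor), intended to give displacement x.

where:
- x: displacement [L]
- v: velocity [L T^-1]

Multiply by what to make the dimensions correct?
t (time), dimensions [T]

x has dimensions [L] and v has dimensions [L T^-1].
The missing factor must have dimensions [L] / [L T^-1] = [T], i.e. time (t).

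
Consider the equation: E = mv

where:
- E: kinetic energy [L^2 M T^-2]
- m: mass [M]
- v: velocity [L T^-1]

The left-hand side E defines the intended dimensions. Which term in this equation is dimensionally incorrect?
The right-hand side term mv

E has dimensions [L^2 M T^-2], but mv has dimensions [L M T^-1], so the term mv is dimensionally wrong for E.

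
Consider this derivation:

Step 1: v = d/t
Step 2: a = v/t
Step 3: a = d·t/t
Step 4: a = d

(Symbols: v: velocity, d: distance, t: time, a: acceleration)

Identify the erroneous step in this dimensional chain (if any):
Step 3

Step 1: v = d/t → LHS [L T^-1], RHS [L T^-1] ✓
Step 2: a = v/t → LHS [L T^-2], RHS [L T^-2] ✓
Step 3: a = d·t/t → LHS [L T^-2], RHS [L] ✗

The first dimensional inconsistency appears in step 3: a = d·t/t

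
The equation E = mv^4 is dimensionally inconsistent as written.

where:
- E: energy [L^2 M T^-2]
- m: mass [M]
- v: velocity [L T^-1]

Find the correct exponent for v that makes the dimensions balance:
The exponent of v should be 2: E = mv^2

The LHS E has dimensions [L^2 M T^-2]; v has dimensions [L T^-1].
As written, the RHS mv^4 (exponent 4 on v) has dimensions [L^4 M T^-4], which does not match.
With exponent 2, the RHS mv^2 has dimensions [L^2 M T^-2], matching the LHS.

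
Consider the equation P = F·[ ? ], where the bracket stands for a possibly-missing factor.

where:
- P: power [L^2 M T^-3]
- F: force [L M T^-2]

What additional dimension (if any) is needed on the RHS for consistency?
[L T^-1] — velocity (e.g. v)

P has dimensions [L^2 M T^-3]; F has dimensions [L M T^-2].
The bracketed factor must supply [L^2 M T^-3] / [L M T^-2] = [L T^-1].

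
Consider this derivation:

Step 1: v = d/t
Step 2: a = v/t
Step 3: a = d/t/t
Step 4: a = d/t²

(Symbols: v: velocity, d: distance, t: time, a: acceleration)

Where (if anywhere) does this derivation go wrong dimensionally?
No step introduces an error — all steps are dimensionally consistent.

Step 1: v = d/t → LHS [L T^-1], RHS [L T^-1] ✓
Step 2: a = v/t → LHS [L T^-2], RHS [L T^-2] ✓
Step 3: a = d/t/t → LHS [L T^-2], RHS [L T^-2] ✓
Step 4: a = d/t² → LHS [L T^-2], RHS [L T^-2] ✓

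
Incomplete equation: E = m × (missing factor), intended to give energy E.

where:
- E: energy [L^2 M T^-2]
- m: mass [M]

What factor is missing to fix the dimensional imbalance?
v² (velocity squared), dimensions [L^2 T^-2]

E has dimensions [L^2 M T^-2] and m has dimensions [M].
The missing factor must have dimensions [L^2 M T^-2] / [M] = [L^2 T^-2], i.e. velocity squared (v²).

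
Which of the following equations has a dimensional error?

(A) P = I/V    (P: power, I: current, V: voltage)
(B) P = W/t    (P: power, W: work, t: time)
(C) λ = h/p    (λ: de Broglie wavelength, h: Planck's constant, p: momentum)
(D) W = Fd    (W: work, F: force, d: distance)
(A) P = I/V

The equation (A) P = I/V is dimensionally incorrect.

LHS (P): [L^2 M T^-3]
RHS (I/V): [I^2 L^-2 M^-1 T^3] ✗

The dimensions do not match. The other three equations balance.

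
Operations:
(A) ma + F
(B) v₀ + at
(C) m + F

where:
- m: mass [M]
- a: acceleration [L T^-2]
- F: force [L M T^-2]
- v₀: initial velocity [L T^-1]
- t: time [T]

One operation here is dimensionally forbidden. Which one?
(C) m + F

(A) ma + F: ma [L M T^-2] and F [L M T^-2] — same dimensions ✓
(B) v₀ + at: v₀ [L T^-1] and at [L T^-1] — same dimensions ✓
(C) m + F: m [M] and F [L M T^-2] — different dimensions cannot be added/subtracted ✗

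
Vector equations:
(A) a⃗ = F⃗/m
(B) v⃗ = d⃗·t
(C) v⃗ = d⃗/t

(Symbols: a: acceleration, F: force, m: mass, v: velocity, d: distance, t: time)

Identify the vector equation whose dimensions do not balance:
(B) v⃗ = d⃗·t

(A) a⃗ = F⃗/m: LHS [L T^-2], RHS [L T^-2] ✓ — force (vector) divided by mass (scalar)
(B) v⃗ = d⃗·t: LHS [L T^-1], RHS [L T] ✗ — velocity is displacement per time; should be d⃗/t
(C) v⃗ = d⃗/t: LHS [L T^-1], RHS [L T^-1] ✓ — displacement (vector) divided by time (scalar)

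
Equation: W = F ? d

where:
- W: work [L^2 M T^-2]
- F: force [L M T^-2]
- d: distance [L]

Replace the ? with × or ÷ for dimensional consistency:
multiplication (×): W = F × d

W [L^2 M T^-2]; F [L M T^-2]; d [L].
F × d → [L^2 M T^-2] ✓
F ÷ d → [M T^-2] ✗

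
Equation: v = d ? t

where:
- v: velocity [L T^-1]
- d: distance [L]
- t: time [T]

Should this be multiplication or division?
division (÷): v = d ÷ t

v [L T^-1]; d [L]; t [T].
d × t → [L T] ✗
d ÷ t → [L T^-1] ✓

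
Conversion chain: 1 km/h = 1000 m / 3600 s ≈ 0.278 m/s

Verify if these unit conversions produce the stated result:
The chain is correct (no errors).

Correct: 1 km = 1000 m, 1 h = 3600 s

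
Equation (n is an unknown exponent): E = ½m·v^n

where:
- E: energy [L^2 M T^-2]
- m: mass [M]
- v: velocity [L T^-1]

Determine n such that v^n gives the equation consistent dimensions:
n = 2

E has dimensions [L^2 M T^-2]; v has dimensions [L T^-1].
The rest of the RHS has dimensions [M], so v^n must supply [L^2 T^-2].
With n = 2: ½m·v^2 has dimensions [L^2 M T^-2], matching the LHS ✓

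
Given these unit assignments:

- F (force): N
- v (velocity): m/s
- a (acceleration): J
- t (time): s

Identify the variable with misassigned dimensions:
a

The variable a (acceleration) should have units m/s², not J.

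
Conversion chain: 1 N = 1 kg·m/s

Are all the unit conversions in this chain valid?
The chain is incorrect (it contains an error).

Incorrect: Newton is kg·m/s², not kg·m/s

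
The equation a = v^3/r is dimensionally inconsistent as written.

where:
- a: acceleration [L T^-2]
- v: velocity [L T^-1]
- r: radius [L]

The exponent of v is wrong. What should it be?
The exponent of v should be 2: a = v^2/r

The LHS a has dimensions [L T^-2]; v has dimensions [L T^-1].
As written, the RHS v^3/r (exponent 3 on v) has dimensions [L^2 T^-3], which does not match.
With exponent 2, the RHS v^2/r has dimensions [L T^-2], matching the LHS.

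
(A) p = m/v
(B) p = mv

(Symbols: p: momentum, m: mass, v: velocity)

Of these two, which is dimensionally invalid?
(A)

(A) p = m/v: LHS [L M T^-1], RHS [L^-1 M T] ✗
(B) p = mv: LHS [L M T^-1], RHS [L M T^-1] ✓

Expression (A) p = m/v is dimensionally incorrect.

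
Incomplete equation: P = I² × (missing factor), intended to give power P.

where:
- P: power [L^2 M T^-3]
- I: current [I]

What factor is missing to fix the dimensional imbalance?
R (resistance), dimensions [I^-2 L^2 M T^-3]

P has dimensions [L^2 M T^-3] and I² has dimensions [I^2].
The missing factor must have dimensions [L^2 M T^-3] / [I^2] = [I^-2 L^2 M T^-3], i.e. resistance (R).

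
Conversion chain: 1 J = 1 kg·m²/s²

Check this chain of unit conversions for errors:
The chain is correct (no errors).

Correct: Joule is defined as kg·m²/s²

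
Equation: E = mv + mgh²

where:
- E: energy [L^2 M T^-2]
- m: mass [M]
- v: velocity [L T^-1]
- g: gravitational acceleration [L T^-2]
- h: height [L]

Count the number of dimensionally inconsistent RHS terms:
2

LHS E: [L^2 M T^-2]
- mv: [L M T^-1] ✗
- mgh²: [L^3 M T^-2] ✗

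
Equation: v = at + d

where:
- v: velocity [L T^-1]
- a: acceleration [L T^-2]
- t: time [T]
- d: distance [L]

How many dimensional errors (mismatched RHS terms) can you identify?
1

LHS v: [L T^-1]
- at: [L T^-1] ✓
- d: [L] ✗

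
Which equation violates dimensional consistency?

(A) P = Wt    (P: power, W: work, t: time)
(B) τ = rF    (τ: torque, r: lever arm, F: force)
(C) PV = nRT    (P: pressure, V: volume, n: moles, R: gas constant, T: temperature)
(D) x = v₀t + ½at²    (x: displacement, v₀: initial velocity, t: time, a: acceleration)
(A) P = Wt

The equation (A) P = Wt is dimensionally incorrect.

LHS (P): [L^2 M T^-3]
RHS (Wt): [L^2 M T^-1] ✗

The dimensions do not match. The other three equations balance.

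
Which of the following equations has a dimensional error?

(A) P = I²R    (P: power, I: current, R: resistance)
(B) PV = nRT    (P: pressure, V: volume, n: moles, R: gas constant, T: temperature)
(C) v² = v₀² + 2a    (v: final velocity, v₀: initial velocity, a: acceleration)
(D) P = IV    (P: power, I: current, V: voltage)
(C) v² = v₀² + 2a

The equation (C) v² = v₀² + 2a is dimensionally incorrect.

LHS (v²): [L^2 T^-2]
RHS terms:
  - v₀²: [L^2 T^-2] ✓
  - 2a: [L T^-2] ✗ (does not match LHS)

The dimensions do not match. The other three equations balance.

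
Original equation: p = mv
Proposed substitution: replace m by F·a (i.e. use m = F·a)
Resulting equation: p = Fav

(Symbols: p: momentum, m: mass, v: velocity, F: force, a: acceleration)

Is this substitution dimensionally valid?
No

[m] = [M] and [F·a] = [L^2 M T^-4]. These differ, so the substitution replaces a quantity by one of different dimensions and the result p = Fav has LHS [L M T^-1] vs RHS [L^3 M T^-5] — inconsistent.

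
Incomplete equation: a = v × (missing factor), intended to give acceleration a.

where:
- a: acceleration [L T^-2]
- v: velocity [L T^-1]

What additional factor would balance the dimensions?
1/t (inverse time), dimensions [T^-1]

a has dimensions [L T^-2] and v has dimensions [L T^-1].
The missing factor must have dimensions [L T^-2] / [L T^-1] = [T^-1], i.e. inverse time (1/t).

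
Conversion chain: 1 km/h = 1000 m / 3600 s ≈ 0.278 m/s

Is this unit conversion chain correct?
The chain is correct (no errors).

Correct: 1 km = 1000 m, 1 h = 3600 s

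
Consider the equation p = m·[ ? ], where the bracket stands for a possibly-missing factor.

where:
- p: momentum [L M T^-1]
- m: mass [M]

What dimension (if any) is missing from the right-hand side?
[L T^-1] — velocity (e.g. v)

p has dimensions [L M T^-1]; m has dimensions [M].
The bracketed factor must supply [L M T^-1] / [M] = [L T^-1].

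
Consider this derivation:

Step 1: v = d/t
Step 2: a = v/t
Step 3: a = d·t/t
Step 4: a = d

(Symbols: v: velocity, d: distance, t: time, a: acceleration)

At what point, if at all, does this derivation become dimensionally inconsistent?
Step 3

Step 1: v = d/t → LHS [L T^-1], RHS [L T^-1] ✓
Step 2: a = v/t → LHS [L T^-2], RHS [L T^-2] ✓
Step 3: a = d·t/t → LHS [L T^-2], RHS [L] ✗

The first dimensional inconsistency appears in step 3: a = d·t/t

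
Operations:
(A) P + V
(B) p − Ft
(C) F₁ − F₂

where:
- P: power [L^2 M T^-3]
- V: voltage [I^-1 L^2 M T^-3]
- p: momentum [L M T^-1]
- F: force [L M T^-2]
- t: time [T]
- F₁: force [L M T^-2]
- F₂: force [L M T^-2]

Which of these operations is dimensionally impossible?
(A) P + V

(A) P + V: P [L^2 M T^-3] and V [I^-1 L^2 M T^-3] — different dimensions cannot be added/subtracted ✗
(B) p − Ft: p [L M T^-1] and Ft [L M T^-1] — same dimensions ✓
(C) F₁ − F₂: F₁ [L M T^-2] and F₂ [L M T^-2] — same dimensions ✓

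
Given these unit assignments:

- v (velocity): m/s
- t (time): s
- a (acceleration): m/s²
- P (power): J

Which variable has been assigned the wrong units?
P

The variable P (power) should have units W, not J.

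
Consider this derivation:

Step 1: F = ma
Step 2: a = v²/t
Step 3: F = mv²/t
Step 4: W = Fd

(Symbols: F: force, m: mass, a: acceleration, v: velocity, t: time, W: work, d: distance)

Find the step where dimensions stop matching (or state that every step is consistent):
Step 2

Step 1: F = ma → LHS [L M T^-2], RHS [L M T^-2] ✓
Step 2: a = v²/t → LHS [L T^-2], RHS [L^2 T^-3] ✗

The first dimensional inconsistency appears in step 2: a = v²/t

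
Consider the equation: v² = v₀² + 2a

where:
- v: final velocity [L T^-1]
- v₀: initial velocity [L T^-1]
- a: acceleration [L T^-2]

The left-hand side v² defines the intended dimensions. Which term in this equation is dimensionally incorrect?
The term 2a

Checking each RHS term against the LHS:
- v₀²: [L^2 T^-2] — matches v² [L^2 T^-2] ✓
- 2a: [L T^-2] — does NOT match v² [L^2 T^-2] ✗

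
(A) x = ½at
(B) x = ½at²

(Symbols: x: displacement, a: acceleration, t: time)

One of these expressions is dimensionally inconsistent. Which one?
(A)

(A) x = ½at: LHS [L], RHS [L T^-1] ✗
(B) x = ½at²: LHS [L], RHS [L] ✓

Expression (A) x = ½at is dimensionally incorrect.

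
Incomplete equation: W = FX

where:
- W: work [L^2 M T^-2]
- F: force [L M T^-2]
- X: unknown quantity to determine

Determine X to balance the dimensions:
X = d (distance), dimensions [L]

W has dimensions [L^2 M T^-2]; the rest of the RHS (F) has dimensions [L M T^-2].
So X must have dimensions [L] — X = d (distance).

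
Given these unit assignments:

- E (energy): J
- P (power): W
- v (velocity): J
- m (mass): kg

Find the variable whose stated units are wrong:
v

The variable v (velocity) should have units m/s, not J.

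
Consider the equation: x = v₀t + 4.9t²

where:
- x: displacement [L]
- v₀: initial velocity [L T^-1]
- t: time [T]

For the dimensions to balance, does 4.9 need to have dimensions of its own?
Yes

x has dimensions [L], while t² alone has dimensions [T^2]. For the equation to balance, the factor 4.9 must carry dimensions [L T^-2] — it is a dimensional constant (a numerical value of a physical quantity with its units suppressed), not a pure number.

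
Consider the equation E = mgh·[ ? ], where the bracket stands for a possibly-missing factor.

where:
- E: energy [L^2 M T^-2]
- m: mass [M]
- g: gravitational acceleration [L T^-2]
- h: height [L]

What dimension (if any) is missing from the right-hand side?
Nothing is missing — the bracketed factor must be dimensionless.

E has dimensions [L^2 M T^-2] and mgh already has dimensions [L^2 M T^-2], so E = mgh is dimensionally complete.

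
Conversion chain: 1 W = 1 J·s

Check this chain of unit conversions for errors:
The chain is incorrect (it contains an error).

Incorrect: Watt is J/s, not J·s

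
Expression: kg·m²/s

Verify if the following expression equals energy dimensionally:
No

The expression kg·m²/s has dimensions [L^2 M T^-1], but energy has dimensions [L^2 M T^-2].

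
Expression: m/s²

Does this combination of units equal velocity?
No

The expression m/s² has dimensions [L T^-2], but velocity has dimensions [L T^-1].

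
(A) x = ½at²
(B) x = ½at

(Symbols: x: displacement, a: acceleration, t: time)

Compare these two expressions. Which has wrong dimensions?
(B)

(A) x = ½at²: LHS [L], RHS [L] ✓
(B) x = ½at: LHS [L], RHS [L T^-1] ✗

Expression (B) x = ½at is dimensionally incorrect.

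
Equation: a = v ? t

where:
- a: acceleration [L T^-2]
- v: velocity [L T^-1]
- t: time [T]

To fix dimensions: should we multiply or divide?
division (÷): a = v ÷ t

a [L T^-2]; v [L T^-1]; t [T].
v × t → [L] ✗
v ÷ t → [L T^-2] ✓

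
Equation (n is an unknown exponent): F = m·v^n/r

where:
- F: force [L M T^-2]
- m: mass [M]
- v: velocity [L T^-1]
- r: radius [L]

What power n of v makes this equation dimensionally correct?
n = 2

F has dimensions [L M T^-2]; v has dimensions [L T^-1].
The rest of the RHS has dimensions [L^-1 M], so v^n must supply [L^2 T^-2].
With n = 2: m·v^2/r has dimensions [L M T^-2], matching the LHS ✓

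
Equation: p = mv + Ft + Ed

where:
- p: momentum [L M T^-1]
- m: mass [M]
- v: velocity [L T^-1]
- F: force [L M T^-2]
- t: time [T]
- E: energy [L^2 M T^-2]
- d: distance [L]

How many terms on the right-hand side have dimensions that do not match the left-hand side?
1

LHS p: [L M T^-1]
- mv: [L M T^-1] ✓
- Ft: [L M T^-1] ✓
- Ed: [L^3 M T^-2] ✗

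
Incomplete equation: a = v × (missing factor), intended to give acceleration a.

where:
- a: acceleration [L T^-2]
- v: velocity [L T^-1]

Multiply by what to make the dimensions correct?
1/t (inverse time), dimensions [T^-1]

a has dimensions [L T^-2] and v has dimensions [L T^-1].
The missing factor must have dimensions [L T^-2] / [L T^-1] = [T^-1], i.e. inverse time (1/t).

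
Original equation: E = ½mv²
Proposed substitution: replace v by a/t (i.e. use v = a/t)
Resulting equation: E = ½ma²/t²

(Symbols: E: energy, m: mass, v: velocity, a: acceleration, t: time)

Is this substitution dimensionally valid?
No

[v] = [L T^-1] and [a/t] = [L T^-3]. These differ, so the substitution replaces a quantity by one of different dimensions and the result E = ½ma²/t² has LHS [L^2 M T^-2] vs RHS [L^2 M T^-6] — inconsistent.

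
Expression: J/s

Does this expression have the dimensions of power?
Yes

The expression J/s has dimensions [L^2 M T^-3], which is exactly power [L^2 M T^-3].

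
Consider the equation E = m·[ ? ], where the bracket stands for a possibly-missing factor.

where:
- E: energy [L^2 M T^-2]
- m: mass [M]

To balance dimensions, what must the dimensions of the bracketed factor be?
[L^2 T^-2] — velocity squared (e.g. v²)

E has dimensions [L^2 M T^-2]; m has dimensions [M].
The bracketed factor must supply [L^2 M T^-2] / [M] = [L^2 T^-2].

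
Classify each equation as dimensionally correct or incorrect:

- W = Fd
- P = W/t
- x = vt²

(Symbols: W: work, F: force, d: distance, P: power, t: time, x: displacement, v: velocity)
Dimensionally correct: W = Fd, P = W/t
Dimensionally incorrect: x = vt²
Ordered (correct first, then incorrect): W = Fd, P = W/t, x = vt²

- W = Fd: LHS [L^2 M T^-2], RHS [L^2 M T^-2] → correct ✓
- P = W/t: LHS [L^2 M T^-3], RHS [L^2 M T^-3] → correct ✓
- x = vt²: LHS [L], RHS [L T] → incorrect ✗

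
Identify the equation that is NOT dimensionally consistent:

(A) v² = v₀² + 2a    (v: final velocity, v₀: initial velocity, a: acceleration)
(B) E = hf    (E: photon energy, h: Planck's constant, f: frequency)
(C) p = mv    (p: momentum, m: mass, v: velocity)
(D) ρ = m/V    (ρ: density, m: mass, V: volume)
(A) v² = v₀² + 2a

The equation (A) v² = v₀² + 2a is dimensionally incorrect.

LHS (v²): [L^2 T^-2]
RHS terms:
  - v₀²: [L^2 T^-2] ✓
  - 2a: [L T^-2] ✗ (does not match LHS)

The dimensions do not match. The other three equations balance.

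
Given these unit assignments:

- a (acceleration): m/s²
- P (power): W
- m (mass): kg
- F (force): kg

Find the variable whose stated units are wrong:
F

The variable F (force) should have units N, not kg.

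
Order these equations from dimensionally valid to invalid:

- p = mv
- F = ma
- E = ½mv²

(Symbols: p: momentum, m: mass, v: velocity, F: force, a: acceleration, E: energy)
Dimensionally correct: p = mv, F = ma, E = ½mv²
Dimensionally incorrect: none
Ordered (correct first, then incorrect): p = mv, F = ma, E = ½mv²

- p = mv: LHS [L M T^-1], RHS [L M T^-1] → correct ✓
- F = ma: LHS [L M T^-2], RHS [L M T^-2] → correct ✓
- E = ½mv²: LHS [L^2 M T^-2], RHS [L^2 M T^-2] → correct ✓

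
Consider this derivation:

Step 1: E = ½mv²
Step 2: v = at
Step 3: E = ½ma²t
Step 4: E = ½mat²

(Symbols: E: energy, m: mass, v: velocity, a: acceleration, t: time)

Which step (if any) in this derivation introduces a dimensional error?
Step 3

Step 1: E = ½mv² → LHS [L^2 M T^-2], RHS [L^2 M T^-2] ✓
Step 2: v = at → LHS [L T^-1], RHS [L T^-1] ✓
Step 3: E = ½ma²t → LHS [L^2 M T^-2], RHS [L^2 M T^-3] ✗

The first dimensional inconsistency appears in step 3: E = ½ma²t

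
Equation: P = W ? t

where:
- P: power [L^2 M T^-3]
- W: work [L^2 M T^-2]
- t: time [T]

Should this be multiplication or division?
division (÷): P = W ÷ t

P [L^2 M T^-3]; W [L^2 M T^-2]; t [T].
W × t → [L^2 M T^-1] ✗
W ÷ t → [L^2 M T^-3] ✓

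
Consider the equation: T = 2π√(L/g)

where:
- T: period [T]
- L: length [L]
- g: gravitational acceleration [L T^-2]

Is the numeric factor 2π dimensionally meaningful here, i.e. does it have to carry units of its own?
No

T has dimensions [T] and √(L/g) already has dimensions [T], so the equation balances without 2π contributing any dimensions. 2π is a pure (dimensionless) number; changing or removing it would not affect dimensional consistency.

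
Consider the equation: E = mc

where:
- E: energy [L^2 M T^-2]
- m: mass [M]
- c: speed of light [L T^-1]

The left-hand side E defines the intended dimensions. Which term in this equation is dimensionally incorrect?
The right-hand side term mc

E has dimensions [L^2 M T^-2], but mc has dimensions [L M T^-1], so the term mc is dimensionally wrong for E.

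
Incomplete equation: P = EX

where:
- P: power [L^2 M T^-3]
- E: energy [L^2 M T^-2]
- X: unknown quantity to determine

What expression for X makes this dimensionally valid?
X = f (inverse time / frequency (1/t)), dimensions [T^-1]

P has dimensions [L^2 M T^-3]; the rest of the RHS (E) has dimensions [L^2 M T^-2].
So X must have dimensions [T^-1] — X = f (inverse time / frequency (1/t)).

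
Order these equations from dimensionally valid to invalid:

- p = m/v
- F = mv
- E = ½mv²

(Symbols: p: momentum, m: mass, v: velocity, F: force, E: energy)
Dimensionally correct: E = ½mv²
Dimensionally incorrect: p = m/v, F = mv
Ordered (correct first, then incorrect): E = ½mv², p = m/v, F = mv

- p = m/v: LHS [L M T^-1], RHS [L^-1 M T] → incorrect ✗
- F = mv: LHS [L M T^-2], RHS [L M T^-1] → incorrect ✗
- E = ½mv²: LHS [L^2 M T^-2], RHS [L^2 M T^-2] → correct ✓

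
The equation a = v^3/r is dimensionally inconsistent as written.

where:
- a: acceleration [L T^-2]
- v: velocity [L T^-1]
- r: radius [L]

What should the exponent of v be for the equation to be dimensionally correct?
The exponent of v should be 2: a = v^2/r

The LHS a has dimensions [L T^-2]; v has dimensions [L T^-1].
As written, the RHS v^3/r (exponent 3 on v) has dimensions [L^2 T^-3], which does not match.
With exponent 2, the RHS v^2/r has dimensions [L T^-2], matching the LHS.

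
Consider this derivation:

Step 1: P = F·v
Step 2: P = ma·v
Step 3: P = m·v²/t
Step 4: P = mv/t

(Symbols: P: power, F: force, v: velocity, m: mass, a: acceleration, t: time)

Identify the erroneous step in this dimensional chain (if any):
Step 4

Step 1: P = F·v → LHS [L^2 M T^-3], RHS [L^2 M T^-3] ✓
Step 2: P = ma·v → LHS [L^2 M T^-3], RHS [L^2 M T^-3] ✓
Step 3: P = m·v²/t → LHS [L^2 M T^-3], RHS [L^2 M T^-3] ✓
Step 4: P = mv/t → LHS [L^2 M T^-3], RHS [L M T^-2] ✗

The first dimensional inconsistency appears in step 4: P = mv/t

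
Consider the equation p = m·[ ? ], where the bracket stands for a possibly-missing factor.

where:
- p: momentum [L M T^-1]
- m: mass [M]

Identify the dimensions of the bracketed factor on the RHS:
[L T^-1] — velocity (e.g. v)

p has dimensions [L M T^-1]; m has dimensions [M].
The bracketed factor must supply [L M T^-1] / [M] = [L T^-1].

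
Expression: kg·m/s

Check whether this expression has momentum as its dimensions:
Yes

The expression kg·m/s has dimensions [L M T^-1], which is exactly momentum [L M T^-1].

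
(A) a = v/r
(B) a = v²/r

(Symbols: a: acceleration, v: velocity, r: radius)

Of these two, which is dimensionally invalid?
(A)

(A) a = v/r: LHS [L T^-2], RHS [T^-1] ✗
(B) a = v²/r: LHS [L T^-2], RHS [L T^-2] ✓

Expression (A) a = v/r is dimensionally incorrect.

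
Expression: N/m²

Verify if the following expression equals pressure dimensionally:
Yes

The expression N/m² has dimensions [L^-1 M T^-2], which is exactly pressure [L^-1 M T^-2].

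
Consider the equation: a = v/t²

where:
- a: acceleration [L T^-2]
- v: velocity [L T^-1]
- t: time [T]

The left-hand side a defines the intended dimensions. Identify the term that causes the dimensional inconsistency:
The right-hand side term v/t²

a has dimensions [L T^-2], but v/t² has dimensions [L T^-3], so the term v/t² is dimensionally wrong for a.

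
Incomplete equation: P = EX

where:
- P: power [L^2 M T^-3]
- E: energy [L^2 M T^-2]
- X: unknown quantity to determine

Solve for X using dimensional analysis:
X = f (inverse time / frequency (1/t)), dimensions [T^-1]

P has dimensions [L^2 M T^-3]; the rest of the RHS (E) has dimensions [L^2 M T^-2].
So X must have dimensions [T^-1] — X = f (inverse time / frequency (1/t)).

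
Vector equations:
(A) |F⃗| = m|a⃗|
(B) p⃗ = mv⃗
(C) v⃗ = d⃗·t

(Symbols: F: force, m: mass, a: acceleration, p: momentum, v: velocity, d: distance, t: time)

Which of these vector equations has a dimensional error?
(C) v⃗ = d⃗·t

(A) |F⃗| = m|a⃗|: LHS [L M T^-2], RHS [L M T^-2] ✓ — magnitudes of vectors are scalars
(B) p⃗ = mv⃗: LHS [L M T^-1], RHS [L M T^-1] ✓ — mass (scalar) times velocity (vector)
(C) v⃗ = d⃗·t: LHS [L T^-1], RHS [L T] ✗ — velocity is displacement per time; should be d⃗/t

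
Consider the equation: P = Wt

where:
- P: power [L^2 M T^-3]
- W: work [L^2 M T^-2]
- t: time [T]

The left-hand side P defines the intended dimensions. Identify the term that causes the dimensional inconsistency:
The right-hand side term Wt

P has dimensions [L^2 M T^-3], but Wt has dimensions [L^2 M T^-1], so the term Wt is dimensionally wrong for P.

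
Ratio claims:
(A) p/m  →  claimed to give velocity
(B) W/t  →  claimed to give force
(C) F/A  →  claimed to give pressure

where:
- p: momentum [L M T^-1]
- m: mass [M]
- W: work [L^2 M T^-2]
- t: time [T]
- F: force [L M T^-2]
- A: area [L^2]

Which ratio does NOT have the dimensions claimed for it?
(B) W/t does not give force

(A) p/m: [L T^-1] = velocity [L T^-1] ✓
(B) W/t: [L^2 M T^-3] ≠ force [L M T^-2] ✗
(C) F/A: [L^-1 M T^-2] = pressure [L^-1 M T^-2] ✓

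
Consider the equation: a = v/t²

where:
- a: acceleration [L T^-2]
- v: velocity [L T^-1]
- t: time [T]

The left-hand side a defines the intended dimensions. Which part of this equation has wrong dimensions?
The right-hand side term v/t²

a has dimensions [L T^-2], but v/t² has dimensions [L T^-3], so the term v/t² is dimensionally wrong for a.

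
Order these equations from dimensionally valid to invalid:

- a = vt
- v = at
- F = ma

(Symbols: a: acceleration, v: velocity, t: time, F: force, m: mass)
Dimensionally correct: v = at, F = ma
Dimensionally incorrect: a = vt
Ordered (correct first, then incorrect): v = at, F = ma, a = vt

- a = vt: LHS [L T^-2], RHS [L] → incorrect ✗
- v = at: LHS [L T^-1], RHS [L T^-1] → correct ✓
- F = ma: LHS [L M T^-2], RHS [L M T^-2] → correct ✓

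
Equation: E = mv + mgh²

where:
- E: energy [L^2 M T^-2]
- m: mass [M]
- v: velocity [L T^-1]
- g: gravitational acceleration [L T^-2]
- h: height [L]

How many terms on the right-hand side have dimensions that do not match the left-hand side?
2

LHS E: [L^2 M T^-2]
- mv: [L M T^-1] ✗
- mgh²: [L^3 M T^-2] ✗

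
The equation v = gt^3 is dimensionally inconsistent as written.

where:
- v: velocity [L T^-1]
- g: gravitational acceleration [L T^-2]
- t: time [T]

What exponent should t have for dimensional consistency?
The exponent of t should be 1: v = gt

The LHS v has dimensions [L T^-1]; t has dimensions [T].
As written, the RHS gt^3 (exponent 3 on t) has dimensions [L T], which does not match.
With exponent 1, the RHS gt has dimensions [L T^-1], matching the LHS.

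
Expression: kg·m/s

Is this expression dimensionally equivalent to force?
No

The expression kg·m/s has dimensions [L M T^-1], but force has dimensions [L M T^-2].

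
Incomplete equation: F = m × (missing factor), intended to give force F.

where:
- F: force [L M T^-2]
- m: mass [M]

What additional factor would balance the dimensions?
a (acceleration), dimensions [L T^-2]

F has dimensions [L M T^-2] and m has dimensions [M].
The missing factor must have dimensions [L M T^-2] / [M] = [L T^-2], i.e. acceleration (a).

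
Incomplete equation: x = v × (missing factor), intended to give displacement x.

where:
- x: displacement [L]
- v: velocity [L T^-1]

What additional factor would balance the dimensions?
t (time), dimensions [T]

x has dimensions [L] and v has dimensions [L T^-1].
The missing factor must have dimensions [L] / [L T^-1] = [T], i.e. time (t).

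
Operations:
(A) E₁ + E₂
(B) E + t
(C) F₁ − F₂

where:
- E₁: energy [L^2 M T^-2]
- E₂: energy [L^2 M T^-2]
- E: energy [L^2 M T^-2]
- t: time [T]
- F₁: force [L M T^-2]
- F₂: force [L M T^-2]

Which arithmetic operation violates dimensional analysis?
(B) E + t

(A) E₁ + E₂: E₁ [L^2 M T^-2] and E₂ [L^2 M T^-2] — same dimensions ✓
(B) E + t: E [L^2 M T^-2] and t [T] — different dimensions cannot be added/subtracted ✗
(C) F₁ − F₂: F₁ [L M T^-2] and F₂ [L M T^-2] — same dimensions ✓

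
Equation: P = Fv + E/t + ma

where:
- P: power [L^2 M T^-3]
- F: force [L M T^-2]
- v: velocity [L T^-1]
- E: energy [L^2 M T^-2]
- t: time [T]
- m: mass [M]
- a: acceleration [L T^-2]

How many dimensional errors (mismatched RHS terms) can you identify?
1

LHS P: [L^2 M T^-3]
- Fv: [L^2 M T^-3] ✓
- E/t: [L^2 M T^-3] ✓
- ma: [L M T^-2] ✗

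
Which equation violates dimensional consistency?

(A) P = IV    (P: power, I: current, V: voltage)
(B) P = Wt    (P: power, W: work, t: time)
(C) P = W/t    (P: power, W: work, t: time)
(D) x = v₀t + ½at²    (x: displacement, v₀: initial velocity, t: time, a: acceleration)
(B) P = Wt

The equation (B) P = Wt is dimensionally incorrect.

LHS (P): [L^2 M T^-3]
RHS (Wt): [L^2 M T^-1] ✗

The dimensions do not match. The other three equations balance.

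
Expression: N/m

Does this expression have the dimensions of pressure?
No

The expression N/m has dimensions [M T^-2], but pressure has dimensions [L^-1 M T^-2].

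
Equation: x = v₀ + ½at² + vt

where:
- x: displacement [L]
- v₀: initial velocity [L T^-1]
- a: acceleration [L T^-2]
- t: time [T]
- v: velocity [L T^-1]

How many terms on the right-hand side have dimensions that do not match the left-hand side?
1

LHS x: [L]
- v₀: [L T^-1] ✗
- ½at²: [L] ✓
- vt: [L] ✓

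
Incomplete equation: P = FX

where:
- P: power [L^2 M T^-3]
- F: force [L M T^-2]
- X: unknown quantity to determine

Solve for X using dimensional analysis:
X = v (velocity), dimensions [L T^-1]

P has dimensions [L^2 M T^-3]; the rest of the RHS (F) has dimensions [L M T^-2].
So X must have dimensions [L T^-1] — X = v (velocity).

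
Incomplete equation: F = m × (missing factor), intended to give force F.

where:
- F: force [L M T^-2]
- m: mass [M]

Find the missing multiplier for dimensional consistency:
a (acceleration), dimensions [L T^-2]

F has dimensions [L M T^-2] and m has dimensions [M].
The missing factor must have dimensions [L M T^-2] / [M] = [L T^-2], i.e. acceleration (a).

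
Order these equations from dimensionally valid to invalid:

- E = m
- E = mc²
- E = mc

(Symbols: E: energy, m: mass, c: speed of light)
Dimensionally correct: E = mc²
Dimensionally incorrect: E = m, E = mc
Ordered (correct first, then incorrect): E = mc², E = m, E = mc

- E = m: LHS [L^2 M T^-2], RHS [M] → incorrect ✗
- E = mc²: LHS [L^2 M T^-2], RHS [L^2 M T^-2] → correct ✓
- E = mc: LHS [L^2 M T^-2], RHS [L M T^-1] → incorrect ✗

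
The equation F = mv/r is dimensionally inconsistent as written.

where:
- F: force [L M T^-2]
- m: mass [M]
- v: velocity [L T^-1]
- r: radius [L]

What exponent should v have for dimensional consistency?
The exponent of v should be 2: F = mv^2/r

The LHS F has dimensions [L M T^-2]; v has dimensions [L T^-1].
As written, the RHS mv/r (exponent 1 on v) has dimensions [M T^-1], which does not match.
With exponent 2, the RHS mv^2/r has dimensions [L M T^-2], matching the LHS.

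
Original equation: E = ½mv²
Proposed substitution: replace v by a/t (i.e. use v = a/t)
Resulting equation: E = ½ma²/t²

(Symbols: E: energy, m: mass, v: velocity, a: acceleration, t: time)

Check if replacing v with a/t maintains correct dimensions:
No

[v] = [L T^-1] and [a/t] = [L T^-3]. These differ, so the substitution replaces a quantity by one of different dimensions and the result E = ½ma²/t² has LHS [L^2 M T^-2] vs RHS [L^2 M T^-6] — inconsistent.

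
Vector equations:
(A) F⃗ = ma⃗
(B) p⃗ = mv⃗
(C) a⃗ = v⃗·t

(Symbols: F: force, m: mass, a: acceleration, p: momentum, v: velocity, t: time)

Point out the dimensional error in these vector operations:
(C) a⃗ = v⃗·t

(A) F⃗ = ma⃗: LHS [L M T^-2], RHS [L M T^-2] ✓ — Force and acceleration are vectors, mass is a scalar
(B) p⃗ = mv⃗: LHS [L M T^-1], RHS [L M T^-1] ✓ — mass (scalar) times velocity (vector)
(C) a⃗ = v⃗·t: LHS [L T^-2], RHS [L] ✗ — acceleration is velocity per time; should be v⃗/t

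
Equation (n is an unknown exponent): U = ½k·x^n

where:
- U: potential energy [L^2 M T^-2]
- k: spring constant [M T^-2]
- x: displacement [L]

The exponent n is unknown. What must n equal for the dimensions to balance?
n = 2

U has dimensions [L^2 M T^-2]; x has dimensions [L].
The rest of the RHS has dimensions [M T^-2], so x^n must supply [L^2].
With n = 2: ½k·x^2 has dimensions [L^2 M T^-2], matching the LHS ✓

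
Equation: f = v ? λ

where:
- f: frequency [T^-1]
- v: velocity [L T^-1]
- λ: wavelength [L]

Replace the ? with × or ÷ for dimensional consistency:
division (÷): f = v ÷ λ

f [T^-1]; v [L T^-1]; λ [L].
v × λ → [L^2 T^-1] ✗
v ÷ λ → [T^-1] ✓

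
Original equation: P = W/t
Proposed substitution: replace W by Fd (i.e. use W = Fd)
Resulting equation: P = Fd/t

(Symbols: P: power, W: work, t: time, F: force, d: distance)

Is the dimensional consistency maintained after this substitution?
Yes

[W] = [L^2 M T^-2] and [Fd] = [L^2 M T^-2]. These match, so the substitution replaces a quantity by one of the same dimensions and the result P = Fd/t has LHS [L^2 M T^-3] vs RHS [L^2 M T^-3] — still consistent.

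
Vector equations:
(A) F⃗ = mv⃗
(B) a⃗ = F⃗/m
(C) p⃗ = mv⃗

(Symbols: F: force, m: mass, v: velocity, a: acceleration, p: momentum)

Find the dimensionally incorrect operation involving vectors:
(A) F⃗ = mv⃗

(A) F⃗ = mv⃗: LHS [L M T^-2], RHS [L M T^-1] ✗ — mass times velocity is momentum, not force; should be ma⃗
(B) a⃗ = F⃗/m: LHS [L T^-2], RHS [L T^-2] ✓ — force (vector) divided by mass (scalar)
(C) p⃗ = mv⃗: LHS [L M T^-1], RHS [L M T^-1] ✓ — mass (scalar) times velocity (vector)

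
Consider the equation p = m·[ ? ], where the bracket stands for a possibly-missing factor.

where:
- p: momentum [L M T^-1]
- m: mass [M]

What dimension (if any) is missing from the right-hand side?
[L T^-1] — velocity (e.g. v)

p has dimensions [L M T^-1]; m has dimensions [M].
The bracketed factor must supply [L M T^-1] / [M] = [L T^-1].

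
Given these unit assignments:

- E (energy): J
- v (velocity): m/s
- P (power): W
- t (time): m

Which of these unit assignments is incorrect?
t

The variable t (time) should have units s, not m.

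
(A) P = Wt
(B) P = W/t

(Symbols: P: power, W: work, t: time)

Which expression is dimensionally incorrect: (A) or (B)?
(A)

(A) P = Wt: LHS [L^2 M T^-3], RHS [L^2 M T^-1] ✗
(B) P = W/t: LHS [L^2 M T^-3], RHS [L^2 M T^-3] ✓

Expression (A) P = Wt is dimensionally incorrect.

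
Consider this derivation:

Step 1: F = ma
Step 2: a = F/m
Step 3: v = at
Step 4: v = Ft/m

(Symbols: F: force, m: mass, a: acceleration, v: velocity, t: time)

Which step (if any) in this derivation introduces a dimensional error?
No step introduces an error — all steps are dimensionally consistent.

Step 1: F = ma → LHS [L M T^-2], RHS [L M T^-2] ✓
Step 2: a = F/m → LHS [L T^-2], RHS [L T^-2] ✓
Step 3: v = at → LHS [L T^-1], RHS [L T^-1] ✓
Step 4: v = Ft/m → LHS [L T^-1], RHS [L T^-1] ✓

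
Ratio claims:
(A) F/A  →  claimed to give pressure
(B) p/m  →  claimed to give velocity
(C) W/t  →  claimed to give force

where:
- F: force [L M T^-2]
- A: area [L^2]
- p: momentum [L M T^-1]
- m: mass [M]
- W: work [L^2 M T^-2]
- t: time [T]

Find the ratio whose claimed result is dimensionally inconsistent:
(C) W/t does not give force

(A) F/A: [L^-1 M T^-2] = pressure [L^-1 M T^-2] ✓
(B) p/m: [L T^-1] = velocity [L T^-1] ✓
(C) W/t: [L^2 M T^-3] ≠ force [L M T^-2] ✗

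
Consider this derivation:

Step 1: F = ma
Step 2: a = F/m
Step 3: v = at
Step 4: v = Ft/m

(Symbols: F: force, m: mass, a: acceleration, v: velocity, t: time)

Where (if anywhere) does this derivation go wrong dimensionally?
No step introduces an error — all steps are dimensionally consistent.

Step 1: F = ma → LHS [L M T^-2], RHS [L M T^-2] ✓
Step 2: a = F/m → LHS [L T^-2], RHS [L T^-2] ✓
Step 3: v = at → LHS [L T^-1], RHS [L T^-1] ✓
Step 4: v = Ft/m → LHS [L T^-1], RHS [L T^-1] ✓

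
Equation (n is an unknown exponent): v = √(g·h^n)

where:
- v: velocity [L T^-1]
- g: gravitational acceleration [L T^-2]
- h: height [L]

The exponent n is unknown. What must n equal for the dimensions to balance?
n = 1

v has dimensions [L T^-1]; h has dimensions [L].
With n = 1: √(g·h^1) has dimensions [L T^-1], matching the LHS ✓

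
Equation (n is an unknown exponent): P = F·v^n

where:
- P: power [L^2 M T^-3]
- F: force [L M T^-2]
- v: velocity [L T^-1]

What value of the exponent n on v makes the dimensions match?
n = 1

P has dimensions [L^2 M T^-3]; v has dimensions [L T^-1].
The rest of the RHS has dimensions [L M T^-2], so v^n must supply [L T^-1].
With n = 1: F·v^1 has dimensions [L^2 M T^-3], matching the LHS ✓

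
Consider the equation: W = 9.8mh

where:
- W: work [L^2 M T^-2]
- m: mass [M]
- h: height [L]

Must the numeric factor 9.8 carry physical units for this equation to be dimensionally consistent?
Yes

W has dimensions [L^2 M T^-2], while mh alone has dimensions [L M]. For the equation to balance, the factor 9.8 must carry dimensions [L T^-2] — it is a dimensional constant (a numerical value of a physical quantity with its units suppressed), not a pure number.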